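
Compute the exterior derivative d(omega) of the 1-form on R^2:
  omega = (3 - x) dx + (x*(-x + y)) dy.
d(omega) = (-2*x + y) dx ∧ dy

For a 1-form omega = sum_i f_i dx_i, the exterior derivative is
  d(omega) = sum_{i < j} (∂f_j/∂x_i - ∂f_i/∂x_j) dx_i ∧ dx_j.
  coefficient of dx ∧ dy: ∂f_2/∂x - ∂f_1/∂y = ∂(x*(-x + y))/∂x - ∂(3 - x)/∂y = -2*x + y
Assembling: d(omega) = (-2*x + y) dx ∧ dy.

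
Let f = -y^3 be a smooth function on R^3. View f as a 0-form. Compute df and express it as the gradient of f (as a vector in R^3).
df = (0) dx + (-3*y^2) dy + (0) dz; grad f = (0, -3*y^2, 0)

For a 0-form f, d f = (∂f/∂x) dx + (∂f/∂y) dy + (∂f/∂z) dz. The components of the vector representation are exactly the entries of grad f in Cartesian coordinates:
  ∂f/∂x = 0
  ∂f/∂y = -3*y^2
  ∂f/∂z = 0.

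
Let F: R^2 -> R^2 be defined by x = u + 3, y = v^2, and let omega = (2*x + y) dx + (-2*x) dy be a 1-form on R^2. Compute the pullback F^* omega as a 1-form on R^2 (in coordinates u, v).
F^* omega = (2*u + v^2 + 6) du + (4*v*(-u - 3)) dv

Using F^*(f dg) = (f ∘ F) d(g ∘ F), substitute each coordinate x_i by F_i(u, v) in f_i, and replace dx_i by d F_i = (∂F_i/∂u) du + (∂F_i/∂v) dv.
  For the x component: f_1(F) = 2*u + v^2 + 6; d F_1 = (1) du + (0) dv
  For the y component: f_2(F) = -2*u - 6; d F_2 = (0) du + (2*v) dv
Combining and collecting du, dv coefficients:
  coeff of du: 2*u + v^2 + 6
  coeff of dv: 4*v*(-u - 3)
F^* omega = (2*u + v^2 + 6) du + (4*v*(-u - 3)) dv.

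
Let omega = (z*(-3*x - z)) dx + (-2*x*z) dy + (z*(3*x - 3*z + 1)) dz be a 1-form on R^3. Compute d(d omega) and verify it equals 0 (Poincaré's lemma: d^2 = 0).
d(d omega) = 0

Step 1: d omega = sum_{i<j} (∂f_j/∂x_i - ∂f_i/∂x_j) dx_i ∧ dx_j:
  coeff of dx ∧ dy: -2*z
  coeff of dx ∧ dz: 3*x + 5*z
  coeff of dy ∧ dz: 2*x
Step 2: Apply d again to each 2-form coefficient. The only possible 3-form in R^3 is dx ∧ dy ∧ dz, with coefficient
  ∂(coeff of dy∧dz)/∂x - ∂(coeff of dx∧dz)/∂y + ∂(coeff of dx∧dy)/∂z
  = ∂/∂x (2*x) - ∂/∂y (3*x + 5*z) + ∂/∂z (-2*z).
Each of these terms simplifies to sums of mixed partials that cancel in pairs. The result is 0 (by equality of mixed partials for smooth functions — Schwarz / Clairaut).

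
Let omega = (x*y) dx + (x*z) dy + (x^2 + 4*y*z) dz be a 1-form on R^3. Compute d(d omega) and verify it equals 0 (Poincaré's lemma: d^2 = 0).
d(d omega) = 0

Step 1: d omega = sum_{i<j} (∂f_j/∂x_i - ∂f_i/∂x_j) dx_i ∧ dx_j:
  coeff of dx ∧ dy: -x + z
  coeff of dx ∧ dz: 2*x
  coeff of dy ∧ dz: -x + 4*z
Step 2: Apply d again to each 2-form coefficient. The only possible 3-form in R^3 is dx ∧ dy ∧ dz, with coefficient
  ∂(coeff of dy∧dz)/∂x - ∂(coeff of dx∧dz)/∂y + ∂(coeff of dx∧dy)/∂z
  = ∂/∂x (-x + 4*z) - ∂/∂y (2*x) + ∂/∂z (-x + z).
Each of these terms simplifies to sums of mixed partials that cancel in pairs. The result is 0 (by equality of mixed partials for smooth functions — Schwarz / Clairaut).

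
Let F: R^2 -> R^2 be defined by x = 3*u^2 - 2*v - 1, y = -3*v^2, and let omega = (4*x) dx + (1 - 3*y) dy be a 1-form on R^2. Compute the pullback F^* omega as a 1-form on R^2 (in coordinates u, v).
F^* omega = (24*u*(3*u^2 - 2*v - 1)) du + (-24*u^2 - 54*v^3 + 10*v + 8) dv

Using F^*(f dg) = (f ∘ F) d(g ∘ F), substitute each coordinate x_i by F_i(u, v) in f_i, and replace dx_i by d F_i = (∂F_i/∂u) du + (∂F_i/∂v) dv.
  For the x component: f_1(F) = 12*u^2 - 8*v - 4; d F_1 = (6*u) du + (-2) dv
  For the y component: f_2(F) = 9*v^2 + 1; d F_2 = (0) du + (-6*v) dv
Combining and collecting du, dv coefficients:
  coeff of du: 24*u*(3*u^2 - 2*v - 1)
  coeff of dv: -24*u^2 - 54*v^3 + 10*v + 8
F^* omega = (24*u*(3*u^2 - 2*v - 1)) du + (-24*u^2 - 54*v^3 + 10*v + 8) dv.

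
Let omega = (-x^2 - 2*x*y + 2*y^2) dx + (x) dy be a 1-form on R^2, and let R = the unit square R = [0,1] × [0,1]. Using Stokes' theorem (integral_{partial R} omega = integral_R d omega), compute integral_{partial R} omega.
integral_(partial R) omega = 0

Stokes: integral_partial_R omega = integral_R d omega with d omega = (∂Q/∂x - ∂P/∂y) dx ∧ dy.
  ∂Q/∂x = 1
  ∂P/∂y = -2*x + 4*y
  integrand = ∂Q/∂x - ∂P/∂y = 2*x - 4*y + 1.
Integrating over R: integral_0^1 integral_0^1 (2*x - 4*y + 1) dx dy = 0.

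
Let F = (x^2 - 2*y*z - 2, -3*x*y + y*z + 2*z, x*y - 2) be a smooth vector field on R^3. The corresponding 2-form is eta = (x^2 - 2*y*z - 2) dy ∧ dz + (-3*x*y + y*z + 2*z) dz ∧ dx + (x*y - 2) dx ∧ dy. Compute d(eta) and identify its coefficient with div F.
d(eta) = (-x + z) dx ∧ dy ∧ dz; div F = -x + z

For a 2-form in R^3 of the form above, applying d gives a 3-form with coefficient ∂P/∂x + ∂Q/∂y + ∂R/∂z:
  ∂P/∂x = 2*x
  ∂Q/∂y = -3*x + z
  ∂R/∂z = 0
Sum = -x + z, which is exactly div F.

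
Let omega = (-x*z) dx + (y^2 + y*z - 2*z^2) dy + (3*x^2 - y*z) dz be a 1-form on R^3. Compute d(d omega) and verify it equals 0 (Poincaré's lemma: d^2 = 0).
d(d omega) = 0

Step 1: d omega = sum_{i<j} (∂f_j/∂x_i - ∂f_i/∂x_j) dx_i ∧ dx_j:
  coeff of dx ∧ dy: 0
  coeff of dx ∧ dz: 7*x
  coeff of dy ∧ dz: -y + 3*z
Step 2: Apply d again to each 2-form coefficient. The only possible 3-form in R^3 is dx ∧ dy ∧ dz, with coefficient
  ∂(coeff of dy∧dz)/∂x - ∂(coeff of dx∧dz)/∂y + ∂(coeff of dx∧dy)/∂z
  = ∂/∂x (-y + 3*z) - ∂/∂y (7*x) + ∂/∂z (0).
Each of these terms simplifies to sums of mixed partials that cancel in pairs. The result is 0 (by equality of mixed partials for smooth functions — Schwarz / Clairaut).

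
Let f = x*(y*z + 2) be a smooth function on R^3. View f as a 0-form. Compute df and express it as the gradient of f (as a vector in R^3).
df = (y*z + 2) dx + (x*z) dy + (x*y) dz; grad f = (y*z + 2, x*z, x*y)

For a 0-form f, d f = (∂f/∂x) dx + (∂f/∂y) dy + (∂f/∂z) dz. The components of the vector representation are exactly the entries of grad f in Cartesian coordinates:
  ∂f/∂x = y*z + 2
  ∂f/∂y = x*z
  ∂f/∂z = x*y.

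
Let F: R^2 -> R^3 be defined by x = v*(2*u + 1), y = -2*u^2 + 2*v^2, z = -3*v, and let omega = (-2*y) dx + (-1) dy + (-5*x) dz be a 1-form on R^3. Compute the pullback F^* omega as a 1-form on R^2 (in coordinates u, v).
F^* omega = (8*u^2*v + 4*u - 8*v^3) du + (8*u^3 + 4*u^2 - 8*u*v^2 + 30*u*v - 4*v^2 + 11*v) dv

Using F^*(f dg) = (f ∘ F) d(g ∘ F), substitute each coordinate x_i by F_i(u, v) in f_i, and replace dx_i by d F_i = (∂F_i/∂u) du + (∂F_i/∂v) dv.
  For the x component: f_1(F) = 4*u^2 - 4*v^2; d F_1 = (2*v) du + (2*u + 1) dv
  For the y component: f_2(F) = -1; d F_2 = (-4*u) du + (4*v) dv
  For the z component: f_3(F) = 5*v*(-2*u - 1); d F_3 = (0) du + (-3) dv
Combining and collecting du, dv coefficients:
  coeff of du: 8*u^2*v + 4*u - 8*v^3
  coeff of dv: 8*u^3 + 4*u^2 - 8*u*v^2 + 30*u*v - 4*v^2 + 11*v
F^* omega = (8*u^2*v + 4*u - 8*v^3) du + (8*u^3 + 4*u^2 - 8*u*v^2 + 30*u*v - 4*v^2 + 11*v) dv.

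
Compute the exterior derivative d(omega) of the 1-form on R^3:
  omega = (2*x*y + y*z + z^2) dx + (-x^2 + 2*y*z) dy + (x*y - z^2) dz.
d(omega) = (-4*x - z) dx ∧ dy + (-2*z) dx ∧ dz + (x - 2*y) dy ∧ dz

For a 1-form omega = sum_i f_i dx_i, the exterior derivative is
  d(omega) = sum_{i < j} (∂f_j/∂x_i - ∂f_i/∂x_j) dx_i ∧ dx_j.
  coefficient of dx ∧ dy: ∂f_2/∂x - ∂f_1/∂y = ∂(-x^2 + 2*y*z)/∂x - ∂(2*x*y + y*z + z^2)/∂y = -4*x - z
  coefficient of dx ∧ dz: ∂f_3/∂x - ∂f_1/∂z = ∂(x*y - z^2)/∂x - ∂(2*x*y + y*z + z^2)/∂z = -2*z
  coefficient of dy ∧ dz: ∂f_3/∂y - ∂f_2/∂z = ∂(x*y - z^2)/∂y - ∂(-x^2 + 2*y*z)/∂z = x - 2*y
Assembling: d(omega) = (-4*x - z) dx ∧ dy + (-2*z) dx ∧ dz + (x - 2*y) dy ∧ dz.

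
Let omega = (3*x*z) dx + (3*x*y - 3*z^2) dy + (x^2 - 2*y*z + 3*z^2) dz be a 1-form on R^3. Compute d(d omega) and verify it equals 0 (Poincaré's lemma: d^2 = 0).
d(d omega) = 0

Step 1: d omega = sum_{i<j} (∂f_j/∂x_i - ∂f_i/∂x_j) dx_i ∧ dx_j:
  coeff of dx ∧ dy: 3*y
  coeff of dx ∧ dz: -x
  coeff of dy ∧ dz: 4*z
Step 2: Apply d again to each 2-form coefficient. The only possible 3-form in R^3 is dx ∧ dy ∧ dz, with coefficient
  ∂(coeff of dy∧dz)/∂x - ∂(coeff of dx∧dz)/∂y + ∂(coeff of dx∧dy)/∂z
  = ∂/∂x (4*z) - ∂/∂y (-x) + ∂/∂z (3*y).
Each of these terms simplifies to sums of mixed partials that cancel in pairs. The result is 0 (by equality of mixed partials for smooth functions — Schwarz / Clairaut).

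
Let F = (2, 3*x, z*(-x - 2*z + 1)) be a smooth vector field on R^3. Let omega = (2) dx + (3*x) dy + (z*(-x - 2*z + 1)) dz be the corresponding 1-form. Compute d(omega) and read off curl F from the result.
d(omega) = (0) dy ∧ dz + (z) dz ∧ dx + (3) dx ∧ dy; curl F = (0, z, 3)

d omega = sum_{i<j} (∂f_j/∂x_i - ∂f_i/∂x_j) dx_i ∧ dx_j. Under the identification (dy ∧ dz, dz ∧ dx, dx ∧ dy) ↔ (e_x, e_y, e_z), the coefficients are exactly the components of curl F. Compute:
  ∂R/∂y - ∂Q/∂z = (0) - (0) = 0
  ∂P/∂z - ∂R/∂x = (0) - (-z) = z
  ∂Q/∂x - ∂P/∂y = (3) - (0) = 3.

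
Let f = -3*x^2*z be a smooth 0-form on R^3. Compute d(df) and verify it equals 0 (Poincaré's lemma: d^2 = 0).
d(df) = 0

Step 1: df = sum_i (∂f/∂x_i) dx_i = (-6*x*z) dx + (0) dy + (-3*x^2) dz.
Step 2: Apply d again. Using the 1-form formula, the coefficient of dx ∧ dy in d(df) is ∂^2 f/∂x ∂y - ∂^2 f/∂y ∂x = (0) - (0) = 0 (equality of mixed partials for smooth f).
Similarly for dx ∧ dz and dy ∧ dz — all coefficients vanish. So d(df) = 0.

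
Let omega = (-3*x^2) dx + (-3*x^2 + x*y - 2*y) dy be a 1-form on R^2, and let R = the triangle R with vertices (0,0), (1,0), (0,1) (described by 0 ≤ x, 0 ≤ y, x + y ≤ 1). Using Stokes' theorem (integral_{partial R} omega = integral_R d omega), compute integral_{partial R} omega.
integral_(partial R) omega = -5/6

Stokes: integral_partial_R omega = integral_R d omega with d omega = (∂Q/∂x - ∂P/∂y) dx ∧ dy.
  ∂Q/∂x = -6*x + y
  ∂P/∂y = 0
  integrand = ∂Q/∂x - ∂P/∂y = -6*x + y.
Integrating over R: integral_0^1 integral_0^{1-x} (-6*x + y) dy dx = -5/6.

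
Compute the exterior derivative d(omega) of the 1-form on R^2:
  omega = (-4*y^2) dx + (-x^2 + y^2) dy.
d(omega) = (-2*x + 8*y) dx ∧ dy

For a 1-form omega = sum_i f_i dx_i, the exterior derivative is
  d(omega) = sum_{i < j} (∂f_j/∂x_i - ∂f_i/∂x_j) dx_i ∧ dx_j.
  coefficient of dx ∧ dy: ∂f_2/∂x - ∂f_1/∂y = ∂(-x^2 + y^2)/∂x - ∂(-4*y^2)/∂y = -2*x + 8*y
Assembling: d(omega) = (-2*x + 8*y) dx ∧ dy.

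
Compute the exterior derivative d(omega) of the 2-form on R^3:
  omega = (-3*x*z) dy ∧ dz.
d(omega) = (-3*z) dx ∧ dy ∧ dz

For a 2-form omega = sum_{i<j} g_{ij} dx_i ∧ dx_j, the exterior derivative is
  d(omega) = sum_{i<j} d(g_{ij}) ∧ dx_i ∧ dx_j = sum_{i<j, k} (∂g_{ij}/∂x_k) dx_k ∧ dx_i ∧ dx_j.
Expand each term, using dx_k ∧ dx_i ∧ dx_j = sgn(permutation) dx_{(a)} ∧ dx_{(b)} ∧ dx_{(c)} with (a < b < c) sorted:
  d(-3*x*z) includes (∂/∂x)(-3*x*z) dx = (-3*z) dx, which multiplied by dy ∧ dz gives (-3*z) dx ∧ dy ∧ dz
Collecting like 3-forms: d(omega) = (-3*z) dx ∧ dy ∧ dz.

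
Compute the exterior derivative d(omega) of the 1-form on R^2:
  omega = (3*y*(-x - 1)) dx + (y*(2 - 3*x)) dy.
d(omega) = (3*x - 3*y + 3) dx ∧ dy

For a 1-form omega = sum_i f_i dx_i, the exterior derivative is
  d(omega) = sum_{i < j} (∂f_j/∂x_i - ∂f_i/∂x_j) dx_i ∧ dx_j.
  coefficient of dx ∧ dy: ∂f_2/∂x - ∂f_1/∂y = ∂(y*(2 - 3*x))/∂x - ∂(3*y*(-x - 1))/∂y = 3*x - 3*y + 3
Assembling: d(omega) = (3*x - 3*y + 3) dx ∧ dy.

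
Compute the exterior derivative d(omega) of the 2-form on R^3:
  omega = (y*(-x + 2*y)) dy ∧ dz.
d(omega) = (-y) dx ∧ dy ∧ dz

For a 2-form omega = sum_{i<j} g_{ij} dx_i ∧ dx_j, the exterior derivative is
  d(omega) = sum_{i<j} d(g_{ij}) ∧ dx_i ∧ dx_j = sum_{i<j, k} (∂g_{ij}/∂x_k) dx_k ∧ dx_i ∧ dx_j.
Expand each term, using dx_k ∧ dx_i ∧ dx_j = sgn(permutation) dx_{(a)} ∧ dx_{(b)} ∧ dx_{(c)} with (a < b < c) sorted:
  d(y*(-x + 2*y)) includes (∂/∂x)(y*(-x + 2*y)) dx = (-y) dx, which multiplied by dy ∧ dz gives (-y) dx ∧ dy ∧ dz
Collecting like 3-forms: d(omega) = (-y) dx ∧ dy ∧ dz.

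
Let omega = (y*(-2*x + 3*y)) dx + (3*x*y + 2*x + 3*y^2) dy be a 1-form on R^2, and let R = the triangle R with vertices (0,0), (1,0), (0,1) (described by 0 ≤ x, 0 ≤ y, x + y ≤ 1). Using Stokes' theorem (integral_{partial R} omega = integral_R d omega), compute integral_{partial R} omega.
integral_(partial R) omega = 5/6

Stokes: integral_partial_R omega = integral_R d omega with d omega = (∂Q/∂x - ∂P/∂y) dx ∧ dy.
  ∂Q/∂x = 3*y + 2
  ∂P/∂y = -2*x + 6*y
  integrand = ∂Q/∂x - ∂P/∂y = 2*x - 3*y + 2.
Integrating over R: integral_0^1 integral_0^{1-x} (2*x - 3*y + 2) dy dx = 5/6.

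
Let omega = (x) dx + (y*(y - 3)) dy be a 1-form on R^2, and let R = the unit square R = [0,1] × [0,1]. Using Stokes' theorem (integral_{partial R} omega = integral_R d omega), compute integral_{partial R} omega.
integral_(partial R) omega = 0

Stokes: integral_partial_R omega = integral_R d omega with d omega = (∂Q/∂x - ∂P/∂y) dx ∧ dy.
  ∂Q/∂x = 0
  ∂P/∂y = 0
  integrand = ∂Q/∂x - ∂P/∂y = 0.
Integrating over R: integral_0^1 integral_0^1 (0) dx dy = 0.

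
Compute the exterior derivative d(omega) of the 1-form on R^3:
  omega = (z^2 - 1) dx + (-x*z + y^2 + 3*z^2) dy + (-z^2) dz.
d(omega) = (-z) dx ∧ dy + (-2*z) dx ∧ dz + (x - 6*z) dy ∧ dz

For a 1-form omega = sum_i f_i dx_i, the exterior derivative is
  d(omega) = sum_{i < j} (∂f_j/∂x_i - ∂f_i/∂x_j) dx_i ∧ dx_j.
  coefficient of dx ∧ dy: ∂f_2/∂x - ∂f_1/∂y = ∂(-x*z + y^2 + 3*z^2)/∂x - ∂(z^2 - 1)/∂y = -z
  coefficient of dx ∧ dz: ∂f_3/∂x - ∂f_1/∂z = ∂(-z^2)/∂x - ∂(z^2 - 1)/∂z = -2*z
  coefficient of dy ∧ dz: ∂f_3/∂y - ∂f_2/∂z = ∂(-z^2)/∂y - ∂(-x*z + y^2 + 3*z^2)/∂z = x - 6*z
Assembling: d(omega) = (-z) dx ∧ dy + (-2*z) dx ∧ dz + (x - 6*z) dy ∧ dz.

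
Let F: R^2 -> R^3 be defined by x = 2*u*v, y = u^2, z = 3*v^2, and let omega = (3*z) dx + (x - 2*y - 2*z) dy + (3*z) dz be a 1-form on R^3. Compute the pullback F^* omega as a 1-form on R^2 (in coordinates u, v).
F^* omega = (-4*u^3 + 4*u^2*v - 12*u*v^2 + 18*v^3) du + (18*v^2*(u + 3*v)) dv

Using F^*(f dg) = (f ∘ F) d(g ∘ F), substitute each coordinate x_i by F_i(u, v) in f_i, and replace dx_i by d F_i = (∂F_i/∂u) du + (∂F_i/∂v) dv.
  For the x component: f_1(F) = 9*v^2; d F_1 = (2*v) du + (2*u) dv
  For the y component: f_2(F) = -2*u^2 + 2*u*v - 6*v^2; d F_2 = (2*u) du + (0) dv
  For the z component: f_3(F) = 9*v^2; d F_3 = (0) du + (6*v) dv
Combining and collecting du, dv coefficients:
  coeff of du: -4*u^3 + 4*u^2*v - 12*u*v^2 + 18*v^3
  coeff of dv: 18*v^2*(u + 3*v)
F^* omega = (-4*u^3 + 4*u^2*v - 12*u*v^2 + 18*v^3) du + (18*v^2*(u + 3*v)) dv.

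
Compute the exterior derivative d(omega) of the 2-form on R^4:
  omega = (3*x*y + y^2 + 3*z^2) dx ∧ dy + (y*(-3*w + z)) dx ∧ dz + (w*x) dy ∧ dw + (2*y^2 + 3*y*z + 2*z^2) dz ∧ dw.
d(omega) = (3*w + 5*z) dx ∧ dy ∧ dz + (-3*y) dx ∧ dz ∧ dw + (w) dx ∧ dy ∧ dw + (4*y + 3*z) dy ∧ dz ∧ dw

For a 2-form omega = sum_{i<j} g_{ij} dx_i ∧ dx_j, the exterior derivative is
  d(omega) = sum_{i<j} d(g_{ij}) ∧ dx_i ∧ dx_j = sum_{i<j, k} (∂g_{ij}/∂x_k) dx_k ∧ dx_i ∧ dx_j.
Expand each term, using dx_k ∧ dx_i ∧ dx_j = sgn(permutation) dx_{(a)} ∧ dx_{(b)} ∧ dx_{(c)} with (a < b < c) sorted:
  d(3*x*y + y^2 + 3*z^2) includes (∂/∂z)(3*x*y + y^2 + 3*z^2) dz = (6*z) dz, which multiplied by dx ∧ dy gives (6*z) dx ∧ dy ∧ dz
  d(y*(-3*w + z)) includes (∂/∂y)(y*(-3*w + z)) dy = (-3*w + z) dy, which multiplied by dx ∧ dz gives (3*w - z) dx ∧ dy ∧ dz
  d(y*(-3*w + z)) includes (∂/∂w)(y*(-3*w + z)) dw = (-3*y) dw, which multiplied by dx ∧ dz gives (-3*y) dx ∧ dz ∧ dw
  d(w*x) includes (∂/∂x)(w*x) dx = (w) dx, which multiplied by dy ∧ dw gives (w) dx ∧ dy ∧ dw
  d(2*y^2 + 3*y*z + 2*z^2) includes (∂/∂y)(2*y^2 + 3*y*z + 2*z^2) dy = (4*y + 3*z) dy, which multiplied by dz ∧ dw gives (4*y + 3*z) dy ∧ dz ∧ dw
Collecting like 3-forms: d(omega) = (3*w + 5*z) dx ∧ dy ∧ dz + (-3*y) dx ∧ dz ∧ dw + (w) dx ∧ dy ∧ dw + (4*y + 3*z) dy ∧ dz ∧ dw.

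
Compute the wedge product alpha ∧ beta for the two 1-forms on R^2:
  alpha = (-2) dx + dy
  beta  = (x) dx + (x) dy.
alpha ∧ beta = (-3*x) dx ∧ dy

Distribute the wedge, using dx_i ∧ dx_j = -dx_j ∧ dx_i and dx_i ∧ dx_i = 0. For each pair (i, j) with i < j, the coefficient of dx_i ∧ dx_j in alpha ∧ beta is (alpha_i * beta_j - alpha_j * beta_i). Collecting: alpha ∧ beta = (-3*x) dx ∧ dy.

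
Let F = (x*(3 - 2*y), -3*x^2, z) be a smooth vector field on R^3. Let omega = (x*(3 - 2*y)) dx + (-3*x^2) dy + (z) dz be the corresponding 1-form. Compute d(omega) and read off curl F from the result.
d(omega) = (0) dy ∧ dz + (0) dz ∧ dx + (-4*x) dx ∧ dy; curl F = (0, 0, -4*x)

d omega = sum_{i<j} (∂f_j/∂x_i - ∂f_i/∂x_j) dx_i ∧ dx_j. Under the identification (dy ∧ dz, dz ∧ dx, dx ∧ dy) ↔ (e_x, e_y, e_z), the coefficients are exactly the components of curl F. Compute:
  ∂R/∂y - ∂Q/∂z = (0) - (0) = 0
  ∂P/∂z - ∂R/∂x = (0) - (0) = 0
  ∂Q/∂x - ∂P/∂y = (-6*x) - (-2*x) = -4*x.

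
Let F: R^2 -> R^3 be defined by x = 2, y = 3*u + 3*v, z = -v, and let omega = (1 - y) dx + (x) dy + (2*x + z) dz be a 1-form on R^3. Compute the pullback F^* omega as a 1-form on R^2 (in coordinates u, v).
F^* omega = (6) du + (v + 2) dv

Using F^*(f dg) = (f ∘ F) d(g ∘ F), substitute each coordinate x_i by F_i(u, v) in f_i, and replace dx_i by d F_i = (∂F_i/∂u) du + (∂F_i/∂v) dv.
  For the x component: f_1(F) = -3*u - 3*v + 1; d F_1 = (0) du + (0) dv
  For the y component: f_2(F) = 2; d F_2 = (3) du + (3) dv
  For the z component: f_3(F) = 4 - v; d F_3 = (0) du + (-1) dv
Combining and collecting du, dv coefficients:
  coeff of du: 6
  coeff of dv: v + 2
F^* omega = (6) du + (v + 2) dv.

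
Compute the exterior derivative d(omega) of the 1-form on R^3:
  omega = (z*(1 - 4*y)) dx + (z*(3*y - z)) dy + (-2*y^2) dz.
d(omega) = (4*z) dx ∧ dy + (4*y - 1) dx ∧ dz + (-7*y + 2*z) dy ∧ dz

For a 1-form omega = sum_i f_i dx_i, the exterior derivative is
  d(omega) = sum_{i < j} (∂f_j/∂x_i - ∂f_i/∂x_j) dx_i ∧ dx_j.
  coefficient of dx ∧ dy: ∂f_2/∂x - ∂f_1/∂y = ∂(z*(3*y - z))/∂x - ∂(z*(1 - 4*y))/∂y = 4*z
  coefficient of dx ∧ dz: ∂f_3/∂x - ∂f_1/∂z = ∂(-2*y^2)/∂x - ∂(z*(1 - 4*y))/∂z = 4*y - 1
  coefficient of dy ∧ dz: ∂f_3/∂y - ∂f_2/∂z = ∂(-2*y^2)/∂y - ∂(z*(3*y - z))/∂z = -7*y + 2*z
Assembling: d(omega) = (4*z) dx ∧ dy + (4*y - 1) dx ∧ dz + (-7*y + 2*z) dy ∧ dz.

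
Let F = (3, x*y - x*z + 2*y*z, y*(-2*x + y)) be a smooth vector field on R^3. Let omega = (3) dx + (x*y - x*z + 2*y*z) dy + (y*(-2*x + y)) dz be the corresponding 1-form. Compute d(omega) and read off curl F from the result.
d(omega) = (-x) dy ∧ dz + (2*y) dz ∧ dx + (y - z) dx ∧ dy; curl F = (-x, 2*y, y - z)

d omega = sum_{i<j} (∂f_j/∂x_i - ∂f_i/∂x_j) dx_i ∧ dx_j. Under the identification (dy ∧ dz, dz ∧ dx, dx ∧ dy) ↔ (e_x, e_y, e_z), the coefficients are exactly the components of curl F. Compute:
  ∂R/∂y - ∂Q/∂z = (-2*x + 2*y) - (-x + 2*y) = -x
  ∂P/∂z - ∂R/∂x = (0) - (-2*y) = 2*y
  ∂Q/∂x - ∂P/∂y = (y - z) - (0) = y - z.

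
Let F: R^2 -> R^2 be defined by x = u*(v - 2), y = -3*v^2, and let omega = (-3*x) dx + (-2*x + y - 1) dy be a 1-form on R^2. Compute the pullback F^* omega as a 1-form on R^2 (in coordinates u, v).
F^* omega = (3*u*(-v^2 + 4*v - 4)) du + (-3*u^2*v + 6*u^2 + 12*u*v^2 - 24*u*v + 18*v^3 + 6*v) dv

Using F^*(f dg) = (f ∘ F) d(g ∘ F), substitute each coordinate x_i by F_i(u, v) in f_i, and replace dx_i by d F_i = (∂F_i/∂u) du + (∂F_i/∂v) dv.
  For the x component: f_1(F) = 3*u*(2 - v); d F_1 = (v - 2) du + (u) dv
  For the y component: f_2(F) = -2*u*v + 4*u - 3*v^2 - 1; d F_2 = (0) du + (-6*v) dv
Combining and collecting du, dv coefficients:
  coeff of du: 3*u*(-v^2 + 4*v - 4)
  coeff of dv: -3*u^2*v + 6*u^2 + 12*u*v^2 - 24*u*v + 18*v^3 + 6*v
F^* omega = (3*u*(-v^2 + 4*v - 4)) du + (-3*u^2*v + 6*u^2 + 12*u*v^2 - 24*u*v + 18*v^3 + 6*v) dv.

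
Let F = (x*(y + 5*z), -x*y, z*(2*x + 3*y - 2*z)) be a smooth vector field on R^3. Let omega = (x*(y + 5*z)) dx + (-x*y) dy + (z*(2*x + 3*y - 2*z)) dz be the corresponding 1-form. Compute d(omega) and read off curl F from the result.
d(omega) = (3*z) dy ∧ dz + (5*x - 2*z) dz ∧ dx + (-x - y) dx ∧ dy; curl F = (3*z, 5*x - 2*z, -x - y)

d omega = sum_{i<j} (∂f_j/∂x_i - ∂f_i/∂x_j) dx_i ∧ dx_j. Under the identification (dy ∧ dz, dz ∧ dx, dx ∧ dy) ↔ (e_x, e_y, e_z), the coefficients are exactly the components of curl F. Compute:
  ∂R/∂y - ∂Q/∂z = (3*z) - (0) = 3*z
  ∂P/∂z - ∂R/∂x = (5*x) - (2*z) = 5*x - 2*z
  ∂Q/∂x - ∂P/∂y = (-y) - (x) = -x - y.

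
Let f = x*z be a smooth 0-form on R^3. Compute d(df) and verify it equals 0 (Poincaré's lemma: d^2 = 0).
d(df) = 0

Step 1: df = sum_i (∂f/∂x_i) dx_i = (z) dx + (0) dy + (x) dz.
Step 2: Apply d again. Using the 1-form formula, the coefficient of dx ∧ dy in d(df) is ∂^2 f/∂x ∂y - ∂^2 f/∂y ∂x = (0) - (0) = 0 (equality of mixed partials for smooth f).
Similarly for dx ∧ dz and dy ∧ dz — all coefficients vanish. So d(df) = 0.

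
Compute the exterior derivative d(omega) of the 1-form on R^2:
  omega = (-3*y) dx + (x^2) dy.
d(omega) = (2*x + 3) dx ∧ dy

For a 1-form omega = sum_i f_i dx_i, the exterior derivative is
  d(omega) = sum_{i < j} (∂f_j/∂x_i - ∂f_i/∂x_j) dx_i ∧ dx_j.
  coefficient of dx ∧ dy: ∂f_2/∂x - ∂f_1/∂y = ∂(x^2)/∂x - ∂(-3*y)/∂y = 2*x + 3
Assembling: d(omega) = (2*x + 3) dx ∧ dy.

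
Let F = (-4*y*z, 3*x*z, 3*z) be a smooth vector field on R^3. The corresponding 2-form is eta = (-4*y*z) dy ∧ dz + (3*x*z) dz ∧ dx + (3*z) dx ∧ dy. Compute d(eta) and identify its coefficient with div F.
d(eta) = (3) dx ∧ dy ∧ dz; div F = 3

For a 2-form in R^3 of the form above, applying d gives a 3-form with coefficient ∂P/∂x + ∂Q/∂y + ∂R/∂z:
  ∂P/∂x = 0
  ∂Q/∂y = 0
  ∂R/∂z = 3
Sum = 3, which is exactly div F.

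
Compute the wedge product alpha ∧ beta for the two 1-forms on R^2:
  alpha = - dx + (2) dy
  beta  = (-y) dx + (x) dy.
alpha ∧ beta = (-x + 2*y) dx ∧ dy

Distribute the wedge, using dx_i ∧ dx_j = -dx_j ∧ dx_i and dx_i ∧ dx_i = 0. For each pair (i, j) with i < j, the coefficient of dx_i ∧ dx_j in alpha ∧ beta is (alpha_i * beta_j - alpha_j * beta_i). Collecting: alpha ∧ beta = (-x + 2*y) dx ∧ dy.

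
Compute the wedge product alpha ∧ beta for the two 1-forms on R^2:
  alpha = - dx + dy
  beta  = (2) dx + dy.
alpha ∧ beta = (-3) dx ∧ dy

Distribute the wedge, using dx_i ∧ dx_j = -dx_j ∧ dx_i and dx_i ∧ dx_i = 0. For each pair (i, j) with i < j, the coefficient of dx_i ∧ dx_j in alpha ∧ beta is (alpha_i * beta_j - alpha_j * beta_i). Collecting: alpha ∧ beta = (-3) dx ∧ dy.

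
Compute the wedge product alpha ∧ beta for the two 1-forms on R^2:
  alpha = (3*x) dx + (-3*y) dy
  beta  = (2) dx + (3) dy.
alpha ∧ beta = (9*x + 6*y) dx ∧ dy

Distribute the wedge, using dx_i ∧ dx_j = -dx_j ∧ dx_i and dx_i ∧ dx_i = 0. For each pair (i, j) with i < j, the coefficient of dx_i ∧ dx_j in alpha ∧ beta is (alpha_i * beta_j - alpha_j * beta_i). Collecting: alpha ∧ beta = (9*x + 6*y) dx ∧ dy.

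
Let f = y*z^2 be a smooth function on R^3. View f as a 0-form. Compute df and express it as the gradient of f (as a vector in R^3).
df = (0) dx + (z^2) dy + (2*y*z) dz; grad f = (0, z^2, 2*y*z)

For a 0-form f, d f = (∂f/∂x) dx + (∂f/∂y) dy + (∂f/∂z) dz. The components of the vector representation are exactly the entries of grad f in Cartesian coordinates:
  ∂f/∂x = 0
  ∂f/∂y = z^2
  ∂f/∂z = 2*y*z.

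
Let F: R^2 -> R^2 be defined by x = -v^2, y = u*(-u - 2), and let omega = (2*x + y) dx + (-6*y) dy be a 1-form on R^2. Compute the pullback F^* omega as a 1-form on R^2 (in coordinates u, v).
F^* omega = (12*u*(-u^2 - 3*u - 2)) du + (2*v*(u^2 + 2*u + 2*v^2)) dv

Using F^*(f dg) = (f ∘ F) d(g ∘ F), substitute each coordinate x_i by F_i(u, v) in f_i, and replace dx_i by d F_i = (∂F_i/∂u) du + (∂F_i/∂v) dv.
  For the x component: f_1(F) = -u^2 - 2*u - 2*v^2; d F_1 = (0) du + (-2*v) dv
  For the y component: f_2(F) = 6*u*(u + 2); d F_2 = (-2*u - 2) du + (0) dv
Combining and collecting du, dv coefficients:
  coeff of du: 12*u*(-u^2 - 3*u - 2)
  coeff of dv: 2*v*(u^2 + 2*u + 2*v^2)
F^* omega = (12*u*(-u^2 - 3*u - 2)) du + (2*v*(u^2 + 2*u + 2*v^2)) dv.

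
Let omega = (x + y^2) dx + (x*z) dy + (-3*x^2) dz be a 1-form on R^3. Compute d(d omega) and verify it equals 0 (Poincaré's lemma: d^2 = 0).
d(d omega) = 0

Step 1: d omega = sum_{i<j} (∂f_j/∂x_i - ∂f_i/∂x_j) dx_i ∧ dx_j:
  coeff of dx ∧ dy: -2*y + z
  coeff of dx ∧ dz: -6*x
  coeff of dy ∧ dz: -x
Step 2: Apply d again to each 2-form coefficient. The only possible 3-form in R^3 is dx ∧ dy ∧ dz, with coefficient
  ∂(coeff of dy∧dz)/∂x - ∂(coeff of dx∧dz)/∂y + ∂(coeff of dx∧dy)/∂z
  = ∂/∂x (-x) - ∂/∂y (-6*x) + ∂/∂z (-2*y + z).
Each of these terms simplifies to sums of mixed partials that cancel in pairs. The result is 0 (by equality of mixed partials for smooth functions — Schwarz / Clairaut).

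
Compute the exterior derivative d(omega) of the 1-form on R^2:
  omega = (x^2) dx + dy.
d(omega) = 0

For a 1-form omega = sum_i f_i dx_i, the exterior derivative is
  d(omega) = sum_{i < j} (∂f_j/∂x_i - ∂f_i/∂x_j) dx_i ∧ dx_j.

Assembling: d(omega) = 0.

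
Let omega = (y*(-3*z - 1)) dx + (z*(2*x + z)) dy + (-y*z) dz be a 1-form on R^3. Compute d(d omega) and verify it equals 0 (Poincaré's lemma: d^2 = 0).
d(d omega) = 0

Step 1: d omega = sum_{i<j} (∂f_j/∂x_i - ∂f_i/∂x_j) dx_i ∧ dx_j:
  coeff of dx ∧ dy: 5*z + 1
  coeff of dx ∧ dz: 3*y
  coeff of dy ∧ dz: -2*x - 3*z
Step 2: Apply d again to each 2-form coefficient. The only possible 3-form in R^3 is dx ∧ dy ∧ dz, with coefficient
  ∂(coeff of dy∧dz)/∂x - ∂(coeff of dx∧dz)/∂y + ∂(coeff of dx∧dy)/∂z
  = ∂/∂x (-2*x - 3*z) - ∂/∂y (3*y) + ∂/∂z (5*z + 1).
Each of these terms simplifies to sums of mixed partials that cancel in pairs. The result is 0 (by equality of mixed partials for smooth functions — Schwarz / Clairaut).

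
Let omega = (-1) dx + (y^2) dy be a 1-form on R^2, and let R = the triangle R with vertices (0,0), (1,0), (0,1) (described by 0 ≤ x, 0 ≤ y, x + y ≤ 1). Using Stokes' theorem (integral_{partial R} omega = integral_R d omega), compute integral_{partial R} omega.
integral_(partial R) omega = 0

Stokes: integral_partial_R omega = integral_R d omega with d omega = (∂Q/∂x - ∂P/∂y) dx ∧ dy.
  ∂Q/∂x = 0
  ∂P/∂y = 0
  integrand = ∂Q/∂x - ∂P/∂y = 0.
Integrating over R: integral_0^1 integral_0^{1-x} (0) dy dx = 0.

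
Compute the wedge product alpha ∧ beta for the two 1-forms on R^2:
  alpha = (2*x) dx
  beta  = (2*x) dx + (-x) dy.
alpha ∧ beta = (-2*x^2) dx ∧ dy

Distribute the wedge, using dx_i ∧ dx_j = -dx_j ∧ dx_i and dx_i ∧ dx_i = 0. For each pair (i, j) with i < j, the coefficient of dx_i ∧ dx_j in alpha ∧ beta is (alpha_i * beta_j - alpha_j * beta_i). Collecting: alpha ∧ beta = (-2*x^2) dx ∧ dy.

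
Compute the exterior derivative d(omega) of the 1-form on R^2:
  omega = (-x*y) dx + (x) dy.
d(omega) = (x + 1) dx ∧ dy

For a 1-form omega = sum_i f_i dx_i, the exterior derivative is
  d(omega) = sum_{i < j} (∂f_j/∂x_i - ∂f_i/∂x_j) dx_i ∧ dx_j.
  coefficient of dx ∧ dy: ∂f_2/∂x - ∂f_1/∂y = ∂(x)/∂x - ∂(-x*y)/∂y = x + 1
Assembling: d(omega) = (x + 1) dx ∧ dy.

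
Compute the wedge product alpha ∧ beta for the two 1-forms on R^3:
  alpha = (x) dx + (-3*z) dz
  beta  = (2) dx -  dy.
alpha ∧ beta = (-x) dx ∧ dy + (6*z) dx ∧ dz + (-3*z) dy ∧ dz

Distribute the wedge, using dx_i ∧ dx_j = -dx_j ∧ dx_i and dx_i ∧ dx_i = 0. For each pair (i, j) with i < j, the coefficient of dx_i ∧ dx_j in alpha ∧ beta is (alpha_i * beta_j - alpha_j * beta_i). Collecting: alpha ∧ beta = (-x) dx ∧ dy + (6*z) dx ∧ dz + (-3*z) dy ∧ dz.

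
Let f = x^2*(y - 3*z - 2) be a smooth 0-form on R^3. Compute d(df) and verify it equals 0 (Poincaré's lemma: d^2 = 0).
d(df) = 0

Step 1: df = sum_i (∂f/∂x_i) dx_i = (2*x*(y - 3*z - 2)) dx + (x^2) dy + (-3*x^2) dz.
Step 2: Apply d again. Using the 1-form formula, the coefficient of dx ∧ dy in d(df) is ∂^2 f/∂x ∂y - ∂^2 f/∂y ∂x = (2*x) - (2*x) = 0 (equality of mixed partials for smooth f).
Similarly for dx ∧ dz and dy ∧ dz — all coefficients vanish. So d(df) = 0.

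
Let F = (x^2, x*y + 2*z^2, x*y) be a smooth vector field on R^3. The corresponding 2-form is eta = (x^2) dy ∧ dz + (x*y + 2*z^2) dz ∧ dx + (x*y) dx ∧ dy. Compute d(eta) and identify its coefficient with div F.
d(eta) = (3*x) dx ∧ dy ∧ dz; div F = 3*x

For a 2-form in R^3 of the form above, applying d gives a 3-form with coefficient ∂P/∂x + ∂Q/∂y + ∂R/∂z:
  ∂P/∂x = 2*x
  ∂Q/∂y = x
  ∂R/∂z = 0
Sum = 3*x, which is exactly div F.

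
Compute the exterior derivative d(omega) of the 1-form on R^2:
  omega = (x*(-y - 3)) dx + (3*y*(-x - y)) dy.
d(omega) = (x - 3*y) dx ∧ dy

For a 1-form omega = sum_i f_i dx_i, the exterior derivative is
  d(omega) = sum_{i < j} (∂f_j/∂x_i - ∂f_i/∂x_j) dx_i ∧ dx_j.
  coefficient of dx ∧ dy: ∂f_2/∂x - ∂f_1/∂y = ∂(3*y*(-x - y))/∂x - ∂(x*(-y - 3))/∂y = x - 3*y
Assembling: d(omega) = (x - 3*y) dx ∧ dy.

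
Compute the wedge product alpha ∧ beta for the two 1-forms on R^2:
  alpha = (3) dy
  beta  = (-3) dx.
alpha ∧ beta = (9) dx ∧ dy

Distribute the wedge, using dx_i ∧ dx_j = -dx_j ∧ dx_i and dx_i ∧ dx_i = 0. For each pair (i, j) with i < j, the coefficient of dx_i ∧ dx_j in alpha ∧ beta is (alpha_i * beta_j - alpha_j * beta_i). Collecting: alpha ∧ beta = (9) dx ∧ dy.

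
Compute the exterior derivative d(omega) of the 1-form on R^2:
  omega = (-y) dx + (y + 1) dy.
d(omega) = (1) dx ∧ dy

For a 1-form omega = sum_i f_i dx_i, the exterior derivative is
  d(omega) = sum_{i < j} (∂f_j/∂x_i - ∂f_i/∂x_j) dx_i ∧ dx_j.
  coefficient of dx ∧ dy: ∂f_2/∂x - ∂f_1/∂y = ∂(y + 1)/∂x - ∂(-y)/∂y = 1
Assembling: d(omega) = (1) dx ∧ dy.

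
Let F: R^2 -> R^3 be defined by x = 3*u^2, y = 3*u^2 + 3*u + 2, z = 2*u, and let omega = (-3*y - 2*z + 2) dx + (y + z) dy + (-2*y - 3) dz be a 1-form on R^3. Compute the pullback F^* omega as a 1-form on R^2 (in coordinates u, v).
F^* omega = (-36*u^3 - 51*u^2 - 9*u - 8) du

Using F^*(f dg) = (f ∘ F) d(g ∘ F), substitute each coordinate x_i by F_i(u, v) in f_i, and replace dx_i by d F_i = (∂F_i/∂u) du + (∂F_i/∂v) dv.
  For the x component: f_1(F) = -9*u^2 - 13*u - 4; d F_1 = (6*u) du + (0) dv
  For the y component: f_2(F) = 3*u^2 + 5*u + 2; d F_2 = (6*u + 3) du + (0) dv
  For the z component: f_3(F) = -6*u^2 - 6*u - 7; d F_3 = (2) du + (0) dv
Combining and collecting du, dv coefficients:
  coeff of du: -36*u^3 - 51*u^2 - 9*u - 8
  coeff of dv: 0
F^* omega = (-36*u^3 - 51*u^2 - 9*u - 8) du.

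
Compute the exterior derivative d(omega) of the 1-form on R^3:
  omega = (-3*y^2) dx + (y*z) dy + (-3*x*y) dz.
d(omega) = (6*y) dx ∧ dy + (-3*y) dx ∧ dz + (-3*x - y) dy ∧ dz

For a 1-form omega = sum_i f_i dx_i, the exterior derivative is
  d(omega) = sum_{i < j} (∂f_j/∂x_i - ∂f_i/∂x_j) dx_i ∧ dx_j.
  coefficient of dx ∧ dy: ∂f_2/∂x - ∂f_1/∂y = ∂(y*z)/∂x - ∂(-3*y^2)/∂y = 6*y
  coefficient of dx ∧ dz: ∂f_3/∂x - ∂f_1/∂z = ∂(-3*x*y)/∂x - ∂(-3*y^2)/∂z = -3*y
  coefficient of dy ∧ dz: ∂f_3/∂y - ∂f_2/∂z = ∂(-3*x*y)/∂y - ∂(y*z)/∂z = -3*x - y
Assembling: d(omega) = (6*y) dx ∧ dy + (-3*y) dx ∧ dz + (-3*x - y) dy ∧ dz.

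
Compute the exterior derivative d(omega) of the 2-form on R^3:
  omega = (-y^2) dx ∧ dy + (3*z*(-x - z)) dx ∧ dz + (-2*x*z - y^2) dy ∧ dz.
d(omega) = (-2*z) dx ∧ dy ∧ dz

For a 2-form omega = sum_{i<j} g_{ij} dx_i ∧ dx_j, the exterior derivative is
  d(omega) = sum_{i<j} d(g_{ij}) ∧ dx_i ∧ dx_j = sum_{i<j, k} (∂g_{ij}/∂x_k) dx_k ∧ dx_i ∧ dx_j.
Expand each term, using dx_k ∧ dx_i ∧ dx_j = sgn(permutation) dx_{(a)} ∧ dx_{(b)} ∧ dx_{(c)} with (a < b < c) sorted:
  d(-2*x*z - y^2) includes (∂/∂x)(-2*x*z - y^2) dx = (-2*z) dx, which multiplied by dy ∧ dz gives (-2*z) dx ∧ dy ∧ dz
Collecting like 3-forms: d(omega) = (-2*z) dx ∧ dy ∧ dz.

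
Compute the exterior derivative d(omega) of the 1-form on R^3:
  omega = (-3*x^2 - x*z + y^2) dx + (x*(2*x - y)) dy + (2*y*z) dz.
d(omega) = (4*x - 3*y) dx ∧ dy + (x) dx ∧ dz + (2*z) dy ∧ dz

For a 1-form omega = sum_i f_i dx_i, the exterior derivative is
  d(omega) = sum_{i < j} (∂f_j/∂x_i - ∂f_i/∂x_j) dx_i ∧ dx_j.
  coefficient of dx ∧ dy: ∂f_2/∂x - ∂f_1/∂y = ∂(x*(2*x - y))/∂x - ∂(-3*x^2 - x*z + y^2)/∂y = 4*x - 3*y
  coefficient of dx ∧ dz: ∂f_3/∂x - ∂f_1/∂z = ∂(2*y*z)/∂x - ∂(-3*x^2 - x*z + y^2)/∂z = x
  coefficient of dy ∧ dz: ∂f_3/∂y - ∂f_2/∂z = ∂(2*y*z)/∂y - ∂(x*(2*x - y))/∂z = 2*z
Assembling: d(omega) = (4*x - 3*y) dx ∧ dy + (x) dx ∧ dz + (2*z) dy ∧ dz.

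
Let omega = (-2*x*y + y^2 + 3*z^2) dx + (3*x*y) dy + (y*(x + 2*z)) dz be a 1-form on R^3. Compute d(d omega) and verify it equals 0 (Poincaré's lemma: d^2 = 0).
d(d omega) = 0

Step 1: d omega = sum_{i<j} (∂f_j/∂x_i - ∂f_i/∂x_j) dx_i ∧ dx_j:
  coeff of dx ∧ dy: 2*x + y
  coeff of dx ∧ dz: y - 6*z
  coeff of dy ∧ dz: x + 2*z
Step 2: Apply d again to each 2-form coefficient. The only possible 3-form in R^3 is dx ∧ dy ∧ dz, with coefficient
  ∂(coeff of dy∧dz)/∂x - ∂(coeff of dx∧dz)/∂y + ∂(coeff of dx∧dy)/∂z
  = ∂/∂x (x + 2*z) - ∂/∂y (y - 6*z) + ∂/∂z (2*x + y).
Each of these terms simplifies to sums of mixed partials that cancel in pairs. The result is 0 (by equality of mixed partials for smooth functions — Schwarz / Clairaut).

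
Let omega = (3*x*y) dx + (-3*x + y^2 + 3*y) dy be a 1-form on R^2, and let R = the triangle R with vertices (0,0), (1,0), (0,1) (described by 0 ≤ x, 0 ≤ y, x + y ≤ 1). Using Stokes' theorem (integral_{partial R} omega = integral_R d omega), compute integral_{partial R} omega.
integral_(partial R) omega = -2

Stokes: integral_partial_R omega = integral_R d omega with d omega = (∂Q/∂x - ∂P/∂y) dx ∧ dy.
  ∂Q/∂x = -3
  ∂P/∂y = 3*x
  integrand = ∂Q/∂x - ∂P/∂y = -3*x - 3.
Integrating over R: integral_0^1 integral_0^{1-x} (-3*x - 3) dy dx = -2.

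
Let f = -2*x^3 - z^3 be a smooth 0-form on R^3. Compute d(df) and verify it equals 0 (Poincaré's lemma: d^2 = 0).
d(df) = 0

Step 1: df = sum_i (∂f/∂x_i) dx_i = (-6*x^2) dx + (0) dy + (-3*z^2) dz.
Step 2: Apply d again. Using the 1-form formula, the coefficient of dx ∧ dy in d(df) is ∂^2 f/∂x ∂y - ∂^2 f/∂y ∂x = (0) - (0) = 0 (equality of mixed partials for smooth f).
Similarly for dx ∧ dz and dy ∧ dz — all coefficients vanish. So d(df) = 0.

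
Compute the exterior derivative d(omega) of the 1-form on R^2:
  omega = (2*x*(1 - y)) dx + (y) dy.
d(omega) = (2*x) dx ∧ dy

For a 1-form omega = sum_i f_i dx_i, the exterior derivative is
  d(omega) = sum_{i < j} (∂f_j/∂x_i - ∂f_i/∂x_j) dx_i ∧ dx_j.
  coefficient of dx ∧ dy: ∂f_2/∂x - ∂f_1/∂y = ∂(y)/∂x - ∂(2*x*(1 - y))/∂y = 2*x
Assembling: d(omega) = (2*x) dx ∧ dy.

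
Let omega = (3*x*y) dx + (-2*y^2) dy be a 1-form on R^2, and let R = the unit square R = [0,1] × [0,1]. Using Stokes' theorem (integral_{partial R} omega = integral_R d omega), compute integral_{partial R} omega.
integral_(partial R) omega = -3/2

Stokes: integral_partial_R omega = integral_R d omega with d omega = (∂Q/∂x - ∂P/∂y) dx ∧ dy.
  ∂Q/∂x = 0
  ∂P/∂y = 3*x
  integrand = ∂Q/∂x - ∂P/∂y = -3*x.
Integrating over R: integral_0^1 integral_0^1 (-3*x) dx dy = -3/2.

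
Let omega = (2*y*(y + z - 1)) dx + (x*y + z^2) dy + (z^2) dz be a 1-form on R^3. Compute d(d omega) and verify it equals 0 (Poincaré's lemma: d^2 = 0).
d(d omega) = 0

Step 1: d omega = sum_{i<j} (∂f_j/∂x_i - ∂f_i/∂x_j) dx_i ∧ dx_j:
  coeff of dx ∧ dy: -3*y - 2*z + 2
  coeff of dx ∧ dz: -2*y
  coeff of dy ∧ dz: -2*z
Step 2: Apply d again to each 2-form coefficient. The only possible 3-form in R^3 is dx ∧ dy ∧ dz, with coefficient
  ∂(coeff of dy∧dz)/∂x - ∂(coeff of dx∧dz)/∂y + ∂(coeff of dx∧dy)/∂z
  = ∂/∂x (-2*z) - ∂/∂y (-2*y) + ∂/∂z (-3*y - 2*z + 2).
Each of these terms simplifies to sums of mixed partials that cancel in pairs. The result is 0 (by equality of mixed partials for smooth functions — Schwarz / Clairaut).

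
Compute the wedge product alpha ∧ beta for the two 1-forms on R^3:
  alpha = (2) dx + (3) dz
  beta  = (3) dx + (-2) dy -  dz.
alpha ∧ beta = (-4) dx ∧ dy + (-11) dx ∧ dz + (6) dy ∧ dz

Distribute the wedge, using dx_i ∧ dx_j = -dx_j ∧ dx_i and dx_i ∧ dx_i = 0. For each pair (i, j) with i < j, the coefficient of dx_i ∧ dx_j in alpha ∧ beta is (alpha_i * beta_j - alpha_j * beta_i). Collecting: alpha ∧ beta = (-4) dx ∧ dy + (-11) dx ∧ dz + (6) dy ∧ dz.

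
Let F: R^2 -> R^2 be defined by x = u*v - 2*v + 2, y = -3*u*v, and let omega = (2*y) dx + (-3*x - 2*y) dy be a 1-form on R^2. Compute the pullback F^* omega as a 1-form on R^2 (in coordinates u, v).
F^* omega = (3*v*(-5*u*v - 6*v + 6)) du + (3*u*(-5*u*v - 2*v + 6)) dv

Using F^*(f dg) = (f ∘ F) d(g ∘ F), substitute each coordinate x_i by F_i(u, v) in f_i, and replace dx_i by d F_i = (∂F_i/∂u) du + (∂F_i/∂v) dv.
  For the x component: f_1(F) = -6*u*v; d F_1 = (v) du + (u - 2) dv
  For the y component: f_2(F) = 3*u*v + 6*v - 6; d F_2 = (-3*v) du + (-3*u) dv
Combining and collecting du, dv coefficients:
  coeff of du: 3*v*(-5*u*v - 6*v + 6)
  coeff of dv: 3*u*(-5*u*v - 2*v + 6)
F^* omega = (3*v*(-5*u*v - 6*v + 6)) du + (3*u*(-5*u*v - 2*v + 6)) dv.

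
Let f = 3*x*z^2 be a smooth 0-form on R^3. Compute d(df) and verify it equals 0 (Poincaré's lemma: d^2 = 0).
d(df) = 0

Step 1: df = sum_i (∂f/∂x_i) dx_i = (3*z^2) dx + (0) dy + (6*x*z) dz.
Step 2: Apply d again. Using the 1-form formula, the coefficient of dx ∧ dy in d(df) is ∂^2 f/∂x ∂y - ∂^2 f/∂y ∂x = (0) - (0) = 0 (equality of mixed partials for smooth f).
Similarly for dx ∧ dz and dy ∧ dz — all coefficients vanish. So d(df) = 0.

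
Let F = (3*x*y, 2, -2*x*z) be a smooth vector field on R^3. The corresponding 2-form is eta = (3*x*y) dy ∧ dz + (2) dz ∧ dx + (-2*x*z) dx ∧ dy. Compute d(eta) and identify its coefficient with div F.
d(eta) = (-2*x + 3*y) dx ∧ dy ∧ dz; div F = -2*x + 3*y

For a 2-form in R^3 of the form above, applying d gives a 3-form with coefficient ∂P/∂x + ∂Q/∂y + ∂R/∂z:
  ∂P/∂x = 3*y
  ∂Q/∂y = 0
  ∂R/∂z = -2*x
Sum = -2*x + 3*y, which is exactly div F.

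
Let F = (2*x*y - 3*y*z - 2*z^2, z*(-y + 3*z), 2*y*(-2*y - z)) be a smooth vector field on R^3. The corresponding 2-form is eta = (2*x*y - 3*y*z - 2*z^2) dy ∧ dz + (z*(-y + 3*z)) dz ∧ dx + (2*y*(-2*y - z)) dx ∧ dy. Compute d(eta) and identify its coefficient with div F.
d(eta) = (-z) dx ∧ dy ∧ dz; div F = -z

For a 2-form in R^3 of the form above, applying d gives a 3-form with coefficient ∂P/∂x + ∂Q/∂y + ∂R/∂z:
  ∂P/∂x = 2*y
  ∂Q/∂y = -z
  ∂R/∂z = -2*y
Sum = -z, which is exactly div F.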